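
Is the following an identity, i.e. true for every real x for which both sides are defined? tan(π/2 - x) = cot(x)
Yes, this is an identity.

Claim: tan(π/2 - x) = cot(x).
Reasoning: tan(π/2 - x) = sin(π/2 - x)/cos(π/2 - x) = cos(x)/sin(x) = cot(x), using the cofunction identities sin(π/2 - x) = cos(x) and cos(π/2 - x) = sin(x).
So the two sides agree for every real x for which both sides are defined.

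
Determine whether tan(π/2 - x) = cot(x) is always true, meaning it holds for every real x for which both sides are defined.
Yes, this is an identity.

Claim: tan(π/2 - x) = cot(x).
Reasoning: tan(π/2 - x) = sin(π/2 - x)/cos(π/2 - x) = cos(x)/sin(x) = cot(x), using the cofunction identities sin(π/2 - x) = cos(x) and cos(π/2 - x) = sin(x).
So the two sides agree for every real x for which both sides are defined.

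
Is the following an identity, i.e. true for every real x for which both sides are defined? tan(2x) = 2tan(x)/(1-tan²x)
Yes, this is an identity.

Claim: tan(2x) = 2tan(x)/(1-tan²x).
Reasoning: tan(2x) = sin(2x)/cos(2x) = 2sin(x)cos(x) / (cos²x - sin²x). Divide numerator and denominator by cos²x: 2tan(x) / (1 - tan²x).
So the two sides agree for every real x for which both sides are defined.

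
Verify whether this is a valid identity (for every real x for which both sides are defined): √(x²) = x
No, this is NOT an identity.

Claim: √(x²) = x.
Test a specific point where both sides are defined: x = -3.
LHS = √(x²) ≈ 3.0000
RHS = x ≈ -3.0000
Since 3.0000 ≠ -3.0000, the equation fails at this point, so it cannot hold for every real x for which both sides are defined.
√(x²) = |x|, which differs from x whenever x < 0 (both sides are defined for every real x).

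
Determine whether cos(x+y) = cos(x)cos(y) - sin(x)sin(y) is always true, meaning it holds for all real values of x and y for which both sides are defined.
Yes, this is an identity.

Claim: cos(x+y) = cos(x)cos(y) - sin(x)sin(y).
Reasoning: By Euler's formula e^(i(x+y)) = e^(ix)·e^(iy) = (cos x + i·sin x)(cos y + i·sin y). The real part of the left side is cos(x+y); the real part of the product is cos(x)cos(y) - sin(x)sin(y) (since i·i = -1).
So the two sides agree for all real values of x and y for which both sides are defined.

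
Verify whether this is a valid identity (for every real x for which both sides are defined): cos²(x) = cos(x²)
No, this is NOT an identity.

Claim: cos²(x) = cos(x²).
Test a specific point where both sides are defined: x = π/2.
LHS = cos²(x) ≈ 0.0000
RHS = cos(x²) ≈ -0.7812
Since 0.0000 ≠ -0.7812, the equation fails at this point, so it cannot hold for every real x for which both sides are defined.
cos²(x) means (cos x)², squaring the output; cos(x²) squares the input. These are different functions.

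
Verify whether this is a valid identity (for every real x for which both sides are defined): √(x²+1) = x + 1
Claim: √(x²+1) = x + 1.
Test a specific point where both sides are defined: x = -1.
LHS = √(x²+1) ≈ 1.4142
RHS = x + 1 ≈ 0.0000
Since 1.4142 ≠ 0.0000, the equation fails at this point, so it cannot hold for every real x for which both sides are defined.
(x+1)² = x² + 2x + 1 ≠ x² + 1 unless x = 0.

Conclusion: No, this is NOT an identity.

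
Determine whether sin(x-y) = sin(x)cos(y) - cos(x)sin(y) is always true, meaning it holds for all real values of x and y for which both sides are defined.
Yes, this is an identity.

Claim: sin(x-y) = sin(x)cos(y) - cos(x)sin(y).
Reasoning: Replace y by -y in sin(x+y) = sin(x)cos(y) + cos(x)sin(y) and use cos(-y) = cos(y), sin(-y) = -sin(y): sin(x-y) = sin(x)cos(y) - cos(x)sin(y).
So the two sides agree for all real values of x and y for which both sides are defined.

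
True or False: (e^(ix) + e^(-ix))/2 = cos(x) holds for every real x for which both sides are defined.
Claim: (e^(ix) + e^(-ix))/2 = cos(x).
Reasoning: By Euler's formula e^(ix) = cos(x) + i·sin(x) and e^(-ix) = cos(x) - i·sin(x). Adding cancels the sine terms: e^(ix) + e^(-ix) = 2cos(x); divide by 2.
So the two sides agree for every real x for which both sides are defined.

Conclusion: True.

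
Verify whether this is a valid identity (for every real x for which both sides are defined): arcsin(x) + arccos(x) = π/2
Claim: arcsin(x) + arccos(x) = π/2.
Reasoning: Both sides are defined for -1 ≤ x ≤ 1. Let θ = arcsin(x), so sin θ = x and θ ∈ [-π/2, π/2]. Then cos(π/2 - θ) = sin θ = x and π/2 - θ ∈ [0, π], which is exactly the range of arccos, so arccos(x) = π/2 - θ. Adding: arcsin(x) + arccos(x) = θ + (π/2 - θ) = π/2.
So the two sides agree for every real x for which both sides are defined.

Conclusion: Yes, this is an identity.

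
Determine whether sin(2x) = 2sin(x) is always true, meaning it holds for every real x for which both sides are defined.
Claim: sin(2x) = 2sin(x).
Test a specific point where both sides are defined: x = -π/6.
LHS = sin(2x) ≈ -0.8660
RHS = 2sin(x) ≈ -1.0000
Since -0.8660 ≠ -1.0000, the equation fails at this point, so it cannot hold for every real x for which both sides are defined.
The correct double-angle formula is sin(2x) = 2sin(x)cos(x).

Conclusion: No, this is NOT an identity.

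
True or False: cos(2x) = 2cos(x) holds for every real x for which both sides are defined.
Claim: cos(2x) = 2cos(x).
Test a specific point where both sides are defined: x = π.
LHS = cos(2x) ≈ 1.0000
RHS = 2cos(x) ≈ -2.0000
Since 1.0000 ≠ -2.0000, the equation fails at this point, so it cannot hold for every real x for which both sides are defined.
The correct double-angle formula is cos(2x) = cos²x - sin²x.

Conclusion: False.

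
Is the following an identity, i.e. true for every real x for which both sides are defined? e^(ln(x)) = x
Claim: e^(ln(x)) = x.
Reasoning: For x > 0, ln(x) is by definition the exponent p such that e^p = x. Raising e to that exponent therefore returns x: e^(ln x) = x.
So the two sides agree for every real x for which both sides are defined.

Conclusion: Yes, this is an identity.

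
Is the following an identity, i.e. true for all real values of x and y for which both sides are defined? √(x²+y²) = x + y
No, this is NOT an identity.

Claim: √(x²+y²) = x + y.
Test a specific point where both sides are defined: x = 3, y = 2.
LHS = √(x²+y²) ≈ 3.6056
RHS = x + y ≈ 5.0000
Since 3.6056 ≠ 5.0000, the equation fails at this point, so it cannot hold for all real values of x and y for which both sides are defined.
(x+y)² = x² + 2xy + y², not x² + y², so the square root does not split this way.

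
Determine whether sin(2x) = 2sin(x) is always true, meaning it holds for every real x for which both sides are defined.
No, this is NOT an identity.

Claim: sin(2x) = 2sin(x).
Test a specific point where both sides are defined: x = -π/4.
LHS = sin(2x) ≈ -1.0000
RHS = 2sin(x) ≈ -1.4142
Since -1.0000 ≠ -1.4142, the equation fails at this point, so it cannot hold for every real x for which both sides are defined.
The correct double-angle formula is sin(2x) = 2sin(x)cos(x).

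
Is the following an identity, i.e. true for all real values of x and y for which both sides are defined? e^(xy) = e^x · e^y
Claim: e^(xy) = e^x · e^y.
Test a specific point where both sides are defined: x = 5, y = 3/2.
LHS = e^(xy) ≈ 1808.0424
RHS = e^x · e^y ≈ 665.1416
Since 1808.0424 ≠ 665.1416, the equation fails at this point, so it cannot hold for all real values of x and y for which both sides are defined.
e^x · e^y = e^(x+y), not e^(xy).

Conclusion: No, this is NOT an identity.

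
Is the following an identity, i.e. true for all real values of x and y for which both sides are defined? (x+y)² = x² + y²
Claim: (x+y)² = x² + y².
Test a specific point where both sides are defined: x = 4, y = 3/2.
LHS = (x+y)² ≈ 30.2500
RHS = x² + y² ≈ 18.2500
Since 30.2500 ≠ 18.2500, the equation fails at this point, so it cannot hold for all real values of x and y for which both sides are defined.
The correct expansion is (x+y)² = x² + 2xy + y²; the cross term 2xy is missing.

Conclusion: No, this is NOT an identity.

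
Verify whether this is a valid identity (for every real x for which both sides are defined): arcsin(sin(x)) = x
No, this is NOT an identity.

Claim: arcsin(sin(x)) = x.
Test a specific point where both sides are defined: x = 2π/3.
LHS = arcsin(sin(x)) ≈ 1.0472
RHS = x ≈ 2.0944
Since 1.0472 ≠ 2.0944, the equation fails at this point, so it cannot hold for every real x for which both sides are defined.
arcsin only returns values in [-π/2, π/2], so arcsin(sin(x)) = x holds only for x in that interval, not for all real x.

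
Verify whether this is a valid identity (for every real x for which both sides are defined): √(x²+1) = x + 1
No, this is NOT an identity.

Claim: √(x²+1) = x + 1.
Test a specific point where both sides are defined: x = 3.
LHS = √(x²+1) ≈ 3.1623
RHS = x + 1 ≈ 4.0000
Since 3.1623 ≠ 4.0000, the equation fails at this point, so it cannot hold for every real x for which both sides are defined.
(x+1)² = x² + 2x + 1 ≠ x² + 1 unless x = 0.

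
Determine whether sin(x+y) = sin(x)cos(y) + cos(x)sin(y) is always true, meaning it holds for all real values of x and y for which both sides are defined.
Yes, this is an identity.

Claim: sin(x+y) = sin(x)cos(y) + cos(x)sin(y).
Reasoning: By Euler's formula e^(i(x+y)) = e^(ix)·e^(iy) = (cos x + i·sin x)(cos y + i·sin y). The imaginary part of the left side is sin(x+y); the imaginary part of the product is sin(x)cos(y) + cos(x)sin(y).
So the two sides agree for all real values of x and y for which both sides are defined.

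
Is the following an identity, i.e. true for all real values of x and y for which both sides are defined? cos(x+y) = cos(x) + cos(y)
Claim: cos(x+y) = cos(x) + cos(y).
Test a specific point where both sides are defined: x = π/4, y = 3π/4.
LHS = cos(x+y) ≈ -1.0000
RHS = cos(x) + cos(y) ≈ 0.0000
Since -1.0000 ≠ 0.0000, the equation fails at this point, so it cannot hold for all real values of x and y for which both sides are defined.
The correct expansion is cos(x+y) = cos(x)cos(y) - sin(x)sin(y); cosine is not additive.

Conclusion: No, this is NOT an identity.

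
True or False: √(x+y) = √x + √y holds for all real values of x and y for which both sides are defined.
False.

Claim: √(x+y) = √x + √y.
Test a specific point where both sides are defined: x = 5, y = 3/2.
LHS = √(x+y) ≈ 2.5495
RHS = √x + √y ≈ 3.4608
Since 2.5495 ≠ 3.4608, the equation fails at this point, so it cannot hold for all real values of x and y for which both sides are defined.
Squaring the right side gives x + 2√(xy) + y, not x + y.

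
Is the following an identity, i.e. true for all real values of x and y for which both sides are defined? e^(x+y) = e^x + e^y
Claim: e^(x+y) = e^x + e^y.
Test a specific point where both sides are defined: x = 3, y = 1.
LHS = e^(x+y) ≈ 54.5982
RHS = e^x + e^y ≈ 22.8038
Since 54.5982 ≠ 22.8038, the equation fails at this point, so it cannot hold for all real values of x and y for which both sides are defined.
The correct rule is e^(x+y) = e^x · e^y (a product, not a sum).

Conclusion: No, this is NOT an identity.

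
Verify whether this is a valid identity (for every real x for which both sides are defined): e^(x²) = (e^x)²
No, this is NOT an identity.

Claim: e^(x²) = (e^x)².
Test a specific point where both sides are defined: x = 3.
LHS = e^(x²) ≈ 8103.0839
RHS = (e^x)² ≈ 403.4288
Since 8103.0839 ≠ 403.4288, the equation fails at this point, so it cannot hold for every real x for which both sides are defined.
(e^x)² = e^(2x), and 2x ≠ x² in general.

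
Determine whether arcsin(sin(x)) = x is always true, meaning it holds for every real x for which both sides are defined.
Claim: arcsin(sin(x)) = x.
Test a specific point where both sides are defined: x = 3π/4.
LHS = arcsin(sin(x)) ≈ 0.7854
RHS = x ≈ 2.3562
Since 0.7854 ≠ 2.3562, the equation fails at this point, so it cannot hold for every real x for which both sides are defined.
arcsin only returns values in [-π/2, π/2], so arcsin(sin(x)) = x holds only for x in that interval, not for all real x.

Conclusion: No, this is NOT an identity.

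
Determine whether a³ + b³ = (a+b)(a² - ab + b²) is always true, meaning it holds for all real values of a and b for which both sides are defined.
Claim: a³ + b³ = (a+b)(a² - ab + b²).
Reasoning: Expand the right side: (a+b)(a² - ab + b²) = a³ - a²b + ab² + a²b - ab² + b³ = a³ + b³ (the middle terms cancel in pairs).
So the two sides agree for all real values of a and b for which both sides are defined.

Conclusion: Yes, this is an identity.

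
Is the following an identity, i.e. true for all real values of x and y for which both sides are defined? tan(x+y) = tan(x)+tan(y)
No, this is NOT an identity.

Claim: tan(x+y) = tan(x)+tan(y).
Test a specific point where both sides are defined: x = -π/3, y = -π/4.
LHS = tan(x+y) ≈ 3.7321
RHS = tan(x)+tan(y) ≈ -2.7321
Since 3.7321 ≠ -2.7321, the equation fails at this point, so it cannot hold for all real values of x and y for which both sides are defined.
The correct formula is tan(x+y) = (tan(x) + tan(y))/(1 - tan(x)tan(y)).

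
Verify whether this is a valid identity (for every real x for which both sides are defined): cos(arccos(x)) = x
Yes, this is an identity.

Claim: cos(arccos(x)) = x.
Reasoning: For -1 ≤ x ≤ 1 (where arccos is defined), arccos(x) is by definition an angle whose cosine equals x. Taking the cosine of that angle returns x. (Note the other order, arccos(cos x) = x, is NOT an identity.)
So the two sides agree for every real x for which both sides are defined.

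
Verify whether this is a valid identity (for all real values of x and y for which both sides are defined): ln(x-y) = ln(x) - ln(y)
No, this is NOT an identity.

Claim: ln(x-y) = ln(x) - ln(y).
Test a specific point where both sides are defined: x = 3/2, y = 1.
LHS = ln(x-y) ≈ -0.6931
RHS = ln(x) - ln(y) ≈ 0.4055
Since -0.6931 ≠ 0.4055, the equation fails at this point, so it cannot hold for all real values of x and y for which both sides are defined.
ln(x) - ln(y) = ln(x/y), not ln(x-y).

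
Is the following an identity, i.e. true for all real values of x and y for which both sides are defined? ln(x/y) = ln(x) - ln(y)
Yes, this is an identity.

Claim: ln(x/y) = ln(x) - ln(y).
Reasoning: Both sides are simultaneously defined only when x, y > 0. Write x = e^p, y = e^q. Then x/y = e^(p-q), so ln(x/y) = p - q = ln(x) - ln(y).
So the two sides agree for all real values of x and y for which both sides are defined.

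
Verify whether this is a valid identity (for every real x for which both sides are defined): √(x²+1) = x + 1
No, this is NOT an identity.

Claim: √(x²+1) = x + 1.
Test a specific point where both sides are defined: x = 1.
LHS = √(x²+1) ≈ 1.4142
RHS = x + 1 ≈ 2.0000
Since 1.4142 ≠ 2.0000, the equation fails at this point, so it cannot hold for every real x for which both sides are defined.
(x+1)² = x² + 2x + 1 ≠ x² + 1 unless x = 0.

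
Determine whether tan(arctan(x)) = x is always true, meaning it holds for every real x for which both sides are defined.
Yes, this is an identity.

Claim: tan(arctan(x)) = x.
Reasoning: For every real x, arctan(x) is by definition the angle in (-π/2, π/2) whose tangent equals x. Taking the tangent of that angle returns x.
So the two sides agree for every real x for which both sides are defined.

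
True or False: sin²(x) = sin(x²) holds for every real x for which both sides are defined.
Claim: sin²(x) = sin(x²).
Test a specific point where both sides are defined: x = 2π/3.
LHS = sin²(x) ≈ 0.7500
RHS = sin(x²) ≈ -0.9474
Since 0.7500 ≠ -0.9474, the equation fails at this point, so it cannot hold for every real x for which both sides are defined.
sin²(x) means (sin x)², squaring the output; sin(x²) squares the input. These are different functions.

Conclusion: False.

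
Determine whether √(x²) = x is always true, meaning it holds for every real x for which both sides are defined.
No, this is NOT an identity.

Claim: √(x²) = x.
Test a specific point where both sides are defined: x = -3.
LHS = √(x²) ≈ 3.0000
RHS = x ≈ -3.0000
Since 3.0000 ≠ -3.0000, the equation fails at this point, so it cannot hold for every real x for which both sides are defined.
√(x²) = |x|, which differs from x whenever x < 0 (both sides are defined for every real x).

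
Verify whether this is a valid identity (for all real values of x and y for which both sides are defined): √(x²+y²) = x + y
No, this is NOT an identity.

Claim: √(x²+y²) = x + y.
Test a specific point where both sides are defined: x = 1, y = -2.
LHS = √(x²+y²) ≈ 2.2361
RHS = x + y ≈ -1.0000
Since 2.2361 ≠ -1.0000, the equation fails at this point, so it cannot hold for all real values of x and y for which both sides are defined.
(x+y)² = x² + 2xy + y², not x² + y², so the square root does not split this way.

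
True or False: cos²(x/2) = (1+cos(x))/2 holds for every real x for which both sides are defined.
True.

Claim: cos²(x/2) = (1+cos(x))/2.
Reasoning: Use cos(2θ) = 2cos²θ - 1 with θ = x/2: cos(x) = 2cos²(x/2) - 1. Solving for cos²(x/2) gives (1 + cos(x))/2.
So the two sides agree for every real x for which both sides are defined.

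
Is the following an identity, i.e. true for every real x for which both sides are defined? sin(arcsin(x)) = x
Yes, this is an identity.

Claim: sin(arcsin(x)) = x.
Reasoning: For -1 ≤ x ≤ 1 (where arcsin is defined), arcsin(x) is by definition an angle whose sine equals x. Taking the sine of that angle returns x. (Note the other order, arcsin(sin x) = x, is NOT an identity.)
So the two sides agree for every real x for which both sides are defined.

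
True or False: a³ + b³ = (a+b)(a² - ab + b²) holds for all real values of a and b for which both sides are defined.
True.

Claim: a³ + b³ = (a+b)(a² - ab + b²).
Reasoning: Expand the right side: (a+b)(a² - ab + b²) = a³ - a²b + ab² + a²b - ab² + b³ = a³ + b³ (the middle terms cancel in pairs).
So the two sides agree for all real values of a and b for which both sides are defined.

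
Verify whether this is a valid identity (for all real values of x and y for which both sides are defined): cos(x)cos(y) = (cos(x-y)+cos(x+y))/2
Claim: cos(x)cos(y) = (cos(x-y)+cos(x+y))/2.
Reasoning: cos(x-y) = cos(x)cos(y) + sin(x)sin(y) and cos(x+y) = cos(x)cos(y) - sin(x)sin(y). Adding, cos(x-y) + cos(x+y) = 2cos(x)cos(y); divide by 2.
So the two sides agree for all real values of x and y for which both sides are defined.

Conclusion: Yes, this is an identity.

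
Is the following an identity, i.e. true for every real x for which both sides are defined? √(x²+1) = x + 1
No, this is NOT an identity.

Claim: √(x²+1) = x + 1.
Test a specific point where both sides are defined: x = -2.
LHS = √(x²+1) ≈ 2.2361
RHS = x + 1 ≈ -1.0000
Since 2.2361 ≠ -1.0000, the equation fails at this point, so it cannot hold for every real x for which both sides are defined.
(x+1)² = x² + 2x + 1 ≠ x² + 1 unless x = 0.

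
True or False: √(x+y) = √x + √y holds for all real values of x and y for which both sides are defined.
False.

Claim: √(x+y) = √x + √y.
Test a specific point where both sides are defined: x = 1/2, y = 1.
LHS = √(x+y) ≈ 1.2247
RHS = √x + √y ≈ 1.7071
Since 1.2247 ≠ 1.7071, the equation fails at this point, so it cannot hold for all real values of x and y for which both sides are defined.
Squaring the right side gives x + 2√(xy) + y, not x + y.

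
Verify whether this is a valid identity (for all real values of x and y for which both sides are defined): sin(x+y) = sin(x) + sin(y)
Claim: sin(x+y) = sin(x) + sin(y).
Test a specific point where both sides are defined: x = -π/3, y = π/2.
LHS = sin(x+y) ≈ 0.5000
RHS = sin(x) + sin(y) ≈ 0.1340
Since 0.5000 ≠ 0.1340, the equation fails at this point, so it cannot hold for all real values of x and y for which both sides are defined.
The correct expansion is sin(x+y) = sin(x)cos(y) + cos(x)sin(y); sine is not additive.

Conclusion: No, this is NOT an identity.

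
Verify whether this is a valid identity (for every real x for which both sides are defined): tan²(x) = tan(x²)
No, this is NOT an identity.

Claim: tan²(x) = tan(x²).
Test a specific point where both sides are defined: x = -π/4.
LHS = tan²(x) ≈ 1.0000
RHS = tan(x²) ≈ 0.7092
Since 1.0000 ≠ 0.7092, the equation fails at this point, so it cannot hold for every real x for which both sides are defined.
tan²(x) means (tan x)², squaring the output; tan(x²) squares the input. These are different functions.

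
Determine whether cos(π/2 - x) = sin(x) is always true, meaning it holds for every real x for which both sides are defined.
Yes, this is an identity.

Claim: cos(π/2 - x) = sin(x).
Reasoning: Use cos(u - v) = cos(u)cos(v) + sin(u)sin(v) with u = π/2, v = x: cos(π/2)cos(x) + sin(π/2)sin(x) = 0·cos(x) + 1·sin(x) = sin(x).
So the two sides agree for every real x for which both sides are defined.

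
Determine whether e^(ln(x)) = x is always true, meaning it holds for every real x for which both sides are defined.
Claim: e^(ln(x)) = x.
Reasoning: For x > 0, ln(x) is by definition the exponent p such that e^p = x. Raising e to that exponent therefore returns x: e^(ln x) = x.
So the two sides agree for every real x for which both sides are defined.

Conclusion: Yes, this is an identity.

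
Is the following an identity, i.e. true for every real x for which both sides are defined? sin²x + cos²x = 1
Yes, this is an identity.

Claim: sin²x + cos²x = 1.
Reasoning: The point (cos x, sin x) lies on the unit circle X² + Y² = 1, so cos²x + sin²x = 1 for every real x.
So the two sides agree for every real x for which both sides are defined.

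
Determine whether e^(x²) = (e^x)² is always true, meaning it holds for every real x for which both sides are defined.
Claim: e^(x²) = (e^x)².
Test a specific point where both sides are defined: x = -1.
LHS = e^(x²) ≈ 2.7183
RHS = (e^x)² ≈ 0.1353
Since 2.7183 ≠ 0.1353, the equation fails at this point, so it cannot hold for every real x for which both sides are defined.
(e^x)² = e^(2x), and 2x ≠ x² in general.

Conclusion: No, this is NOT an identity.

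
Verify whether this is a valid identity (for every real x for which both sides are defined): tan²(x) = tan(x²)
Claim: tan²(x) = tan(x²).
Test a specific point where both sides are defined: x = 2π/3.
LHS = tan²(x) ≈ 3.0000
RHS = tan(x²) ≈ 2.9590
Since 3.0000 ≠ 2.9590, the equation fails at this point, so it cannot hold for every real x for which both sides are defined.
tan²(x) means (tan x)², squaring the output; tan(x²) squares the input. These are different functions.

Conclusion: No, this is NOT an identity.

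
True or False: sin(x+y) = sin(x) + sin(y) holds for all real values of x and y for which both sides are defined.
False.

Claim: sin(x+y) = sin(x) + sin(y).
Test a specific point where both sides are defined: x = π/2, y = 2π/3.
LHS = sin(x+y) ≈ -0.5000
RHS = sin(x) + sin(y) ≈ 1.8660
Since -0.5000 ≠ 1.8660, the equation fails at this point, so it cannot hold for all real values of x and y for which both sides are defined.
The correct expansion is sin(x+y) = sin(x)cos(y) + cos(x)sin(y); sine is not additive.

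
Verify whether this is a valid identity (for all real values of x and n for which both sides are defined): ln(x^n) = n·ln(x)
Yes, this is an identity.

Claim: ln(x^n) = n·ln(x).
Reasoning: The right side requires x > 0. For x > 0, x^n = (e^(ln x))^n = e^(n·ln x), so taking ln of both sides gives ln(x^n) = n·ln(x).
So the two sides agree for all real values of x and n for which both sides are defined.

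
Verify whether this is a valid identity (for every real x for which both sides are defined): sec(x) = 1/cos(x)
Yes, this is an identity.

Claim: sec(x) = 1/cos(x).
Reasoning: sec(x) is by definition the reciprocal of cos(x), wherever cos(x) ≠ 0.
So the two sides agree for every real x for which both sides are defined.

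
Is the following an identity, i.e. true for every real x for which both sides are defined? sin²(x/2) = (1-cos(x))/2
Claim: sin²(x/2) = (1-cos(x))/2.
Reasoning: Use cos(2θ) = 1 - 2sin²θ with θ = x/2: cos(x) = 1 - 2sin²(x/2). Solving for sin²(x/2) gives (1 - cos(x))/2.
So the two sides agree for every real x for which both sides are defined.

Conclusion: Yes, this is an identity.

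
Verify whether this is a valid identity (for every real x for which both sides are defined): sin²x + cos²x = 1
Yes, this is an identity.

Claim: sin²x + cos²x = 1.
Reasoning: The point (cos x, sin x) lies on the unit circle X² + Y² = 1, so cos²x + sin²x = 1 for every real x.
So the two sides agree for every real x for which both sides are defined.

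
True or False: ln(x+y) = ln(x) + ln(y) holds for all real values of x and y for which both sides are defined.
Claim: ln(x+y) = ln(x) + ln(y).
Test a specific point where both sides are defined: x = 5, y = 3.
LHS = ln(x+y) ≈ 2.0794
RHS = ln(x) + ln(y) ≈ 2.7081
Since 2.0794 ≠ 2.7081, the equation fails at this point, so it cannot hold for all real values of x and y for which both sides are defined.
ln(x) + ln(y) = ln(xy), not ln(x+y).

Conclusion: False.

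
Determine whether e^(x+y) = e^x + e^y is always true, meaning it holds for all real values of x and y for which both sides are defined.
Claim: e^(x+y) = e^x + e^y.
Test a specific point where both sides are defined: x = 2, y = 2.
LHS = e^(x+y) ≈ 54.5982
RHS = e^x + e^y ≈ 14.7781
Since 54.5982 ≠ 14.7781, the equation fails at this point, so it cannot hold for all real values of x and y for which both sides are defined.
The correct rule is e^(x+y) = e^x · e^y (a product, not a sum).

Conclusion: No, this is NOT an identity.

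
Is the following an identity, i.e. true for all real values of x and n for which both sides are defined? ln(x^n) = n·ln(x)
Yes, this is an identity.

Claim: ln(x^n) = n·ln(x).
Reasoning: The right side requires x > 0. For x > 0, x^n = (e^(ln x))^n = e^(n·ln x), so taking ln of both sides gives ln(x^n) = n·ln(x).
So the two sides agree for all real values of x and n for which both sides are defined.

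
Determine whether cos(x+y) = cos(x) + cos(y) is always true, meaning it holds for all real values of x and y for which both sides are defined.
Claim: cos(x+y) = cos(x) + cos(y).
Test a specific point where both sides are defined: x = -π/2, y = -π/6.
LHS = cos(x+y) ≈ -0.5000
RHS = cos(x) + cos(y) ≈ 0.8660
Since -0.5000 ≠ 0.8660, the equation fails at this point, so it cannot hold for all real values of x and y for which both sides are defined.
The correct expansion is cos(x+y) = cos(x)cos(y) - sin(x)sin(y); cosine is not additive.

Conclusion: No, this is NOT an identity.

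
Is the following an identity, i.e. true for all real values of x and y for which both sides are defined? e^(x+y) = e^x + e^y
No, this is NOT an identity.

Claim: e^(x+y) = e^x + e^y.
Test a specific point where both sides are defined: x = -1, y = 3/2.
LHS = e^(x+y) ≈ 1.6487
RHS = e^x + e^y ≈ 4.8496
Since 1.6487 ≠ 4.8496, the equation fails at this point, so it cannot hold for all real values of x and y for which both sides are defined.
The correct rule is e^(x+y) = e^x · e^y (a product, not a sum).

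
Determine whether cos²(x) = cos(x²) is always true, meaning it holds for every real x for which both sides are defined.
No, this is NOT an identity.

Claim: cos²(x) = cos(x²).
Test a specific point where both sides are defined: x = π/3.
LHS = cos²(x) ≈ 0.2500
RHS = cos(x²) ≈ 0.4566
Since 0.2500 ≠ 0.4566, the equation fails at this point, so it cannot hold for every real x for which both sides are defined.
cos²(x) means (cos x)², squaring the output; cos(x²) squares the input. These are different functions.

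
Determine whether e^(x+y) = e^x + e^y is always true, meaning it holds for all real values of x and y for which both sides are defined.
Claim: e^(x+y) = e^x + e^y.
Test a specific point where both sides are defined: x = 4, y = 2.
LHS = e^(x+y) ≈ 403.4288
RHS = e^x + e^y ≈ 61.9872
Since 403.4288 ≠ 61.9872, the equation fails at this point, so it cannot hold for all real values of x and y for which both sides are defined.
The correct rule is e^(x+y) = e^x · e^y (a product, not a sum).

Conclusion: No, this is NOT an identity.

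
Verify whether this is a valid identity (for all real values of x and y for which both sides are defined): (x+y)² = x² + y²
No, this is NOT an identity.

Claim: (x+y)² = x² + y².
Test a specific point where both sides are defined: x = -1, y = 3.
LHS = (x+y)² ≈ 4.0000
RHS = x² + y² ≈ 10.0000
Since 4.0000 ≠ 10.0000, the equation fails at this point, so it cannot hold for all real values of x and y for which both sides are defined.
The correct expansion is (x+y)² = x² + 2xy + y²; the cross term 2xy is missing.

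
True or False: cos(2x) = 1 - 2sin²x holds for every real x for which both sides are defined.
Claim: cos(2x) = 1 - 2sin²x.
Reasoning: cos(2x) = cos²x - sin²x. Replace cos²x by 1 - sin²x: (1 - sin²x) - sin²x = 1 - 2sin²x.
So the two sides agree for every real x for which both sides are defined.

Conclusion: True.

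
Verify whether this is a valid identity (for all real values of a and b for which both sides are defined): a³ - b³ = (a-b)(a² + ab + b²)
Claim: a³ - b³ = (a-b)(a² + ab + b²).
Reasoning: Expand the right side: (a-b)(a² + ab + b²) = a³ + a²b + ab² - a²b - ab² - b³ = a³ - b³ (the middle terms cancel in pairs).
So the two sides agree for all real values of a and b for which both sides are defined.

Conclusion: Yes, this is an identity.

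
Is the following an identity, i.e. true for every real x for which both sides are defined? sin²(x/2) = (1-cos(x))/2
Yes, this is an identity.

Claim: sin²(x/2) = (1-cos(x))/2.
Reasoning: Use cos(2θ) = 1 - 2sin²θ with θ = x/2: cos(x) = 1 - 2sin²(x/2). Solving for sin²(x/2) gives (1 - cos(x))/2.
So the two sides agree for every real x for which both sides are defined.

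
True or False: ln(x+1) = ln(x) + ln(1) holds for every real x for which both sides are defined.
False.

Claim: ln(x+1) = ln(x) + ln(1).
Test a specific point where both sides are defined: x = 3/2.
LHS = ln(x+1) ≈ 0.9163
RHS = ln(x) + ln(1) ≈ 0.4055
Since 0.9163 ≠ 0.4055, the equation fails at this point, so it cannot hold for every real x for which both sides are defined.
ln(1) = 0, so the right side is just ln(x), which differs from ln(x+1).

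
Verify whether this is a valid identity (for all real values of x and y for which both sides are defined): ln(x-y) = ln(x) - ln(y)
No, this is NOT an identity.

Claim: ln(x-y) = ln(x) - ln(y).
Test a specific point where both sides are defined: x = 2, y = 3/2.
LHS = ln(x-y) ≈ -0.6931
RHS = ln(x) - ln(y) ≈ 0.2877
Since -0.6931 ≠ 0.2877, the equation fails at this point, so it cannot hold for all real values of x and y for which both sides are defined.
ln(x) - ln(y) = ln(x/y), not ln(x-y).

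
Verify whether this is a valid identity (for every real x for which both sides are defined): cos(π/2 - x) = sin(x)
Claim: cos(π/2 - x) = sin(x).
Reasoning: Use cos(u - v) = cos(u)cos(v) + sin(u)sin(v) with u = π/2, v = x: cos(π/2)cos(x) + sin(π/2)sin(x) = 0·cos(x) + 1·sin(x) = sin(x).
So the two sides agree for every real x for which both sides are defined.

Conclusion: Yes, this is an identity.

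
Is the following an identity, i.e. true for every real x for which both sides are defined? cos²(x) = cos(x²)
Claim: cos²(x) = cos(x²).
Test a specific point where both sides are defined: x = π/3.
LHS = cos²(x) ≈ 0.2500
RHS = cos(x²) ≈ 0.4566
Since 0.2500 ≠ 0.4566, the equation fails at this point, so it cannot hold for every real x for which both sides are defined.
cos²(x) means (cos x)², squaring the output; cos(x²) squares the input. These are different functions.

Conclusion: No, this is NOT an identity.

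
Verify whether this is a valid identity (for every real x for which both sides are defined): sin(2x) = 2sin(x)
Claim: sin(2x) = 2sin(x).
Test a specific point where both sides are defined: x = -π/2.
LHS = sin(2x) ≈ 0.0000
RHS = 2sin(x) ≈ -2.0000
Since 0.0000 ≠ -2.0000, the equation fails at this point, so it cannot hold for every real x for which both sides are defined.
The correct double-angle formula is sin(2x) = 2sin(x)cos(x).

Conclusion: No, this is NOT an identity.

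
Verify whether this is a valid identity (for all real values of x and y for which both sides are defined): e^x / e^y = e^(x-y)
Yes, this is an identity.

Claim: e^x / e^y = e^(x-y).
Reasoning: 1/e^y = e^(-y), so e^x / e^y = e^x · e^(-y) = e^(x + (-y)) = e^(x-y) by the product rule for exponents.
So the two sides agree for all real values of x and y for which both sides are defined.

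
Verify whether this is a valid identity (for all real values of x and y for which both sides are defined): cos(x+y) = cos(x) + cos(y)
Claim: cos(x+y) = cos(x) + cos(y).
Test a specific point where both sides are defined: x = -π/2, y = 3π/4.
LHS = cos(x+y) ≈ 0.7071
RHS = cos(x) + cos(y) ≈ -0.7071
Since 0.7071 ≠ -0.7071, the equation fails at this point, so it cannot hold for all real values of x and y for which both sides are defined.
The correct expansion is cos(x+y) = cos(x)cos(y) - sin(x)sin(y); cosine is not additive.

Conclusion: No, this is NOT an identity.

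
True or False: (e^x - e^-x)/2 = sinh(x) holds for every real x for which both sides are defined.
Claim: (e^x - e^-x)/2 = sinh(x).
Reasoning: This is exactly the definition of the hyperbolic sine: sinh(x) := (e^x - e^-x)/2.
So the two sides agree for every real x for which both sides are defined.

Conclusion: True.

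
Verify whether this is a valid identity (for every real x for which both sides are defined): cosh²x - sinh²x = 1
Yes, this is an identity.

Claim: cosh²x - sinh²x = 1.
Reasoning: With cosh(x) = (e^x + e^-x)/2 and sinh(x) = (e^x - e^-x)/2: cosh²x = (e^(2x) + 2 + e^(-2x))/4 and sinh²x = (e^(2x) - 2 + e^(-2x))/4. Subtracting leaves 4/4 = 1.
So the two sides agree for every real x for which both sides are defined.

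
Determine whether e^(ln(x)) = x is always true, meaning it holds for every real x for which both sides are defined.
Claim: e^(ln(x)) = x.
Reasoning: For x > 0, ln(x) is by definition the exponent p such that e^p = x. Raising e to that exponent therefore returns x: e^(ln x) = x.
So the two sides agree for every real x for which both sides are defined.

Conclusion: Yes, this is an identity.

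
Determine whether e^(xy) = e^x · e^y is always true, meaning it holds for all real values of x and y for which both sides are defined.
No, this is NOT an identity.

Claim: e^(xy) = e^x · e^y.
Test a specific point where both sides are defined: x = 2, y = 3/2.
LHS = e^(xy) ≈ 20.0855
RHS = e^x · e^y ≈ 33.1155
Since 20.0855 ≠ 33.1155, the equation fails at this point, so it cannot hold for all real values of x and y for which both sides are defined.
e^x · e^y = e^(x+y), not e^(xy).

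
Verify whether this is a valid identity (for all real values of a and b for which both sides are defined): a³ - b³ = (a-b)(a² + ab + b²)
Claim: a³ - b³ = (a-b)(a² + ab + b²).
Reasoning: Expand the right side: (a-b)(a² + ab + b²) = a³ + a²b + ab² - a²b - ab² - b³ = a³ - b³ (the middle terms cancel in pairs).
So the two sides agree for all real values of a and b for which both sides are defined.

Conclusion: Yes, this is an identity.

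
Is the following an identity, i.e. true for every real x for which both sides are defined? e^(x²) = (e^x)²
Claim: e^(x²) = (e^x)².
Test a specific point where both sides are defined: x = -3.
LHS = e^(x²) ≈ 8103.0839
RHS = (e^x)² ≈ 0.0025
Since 8103.0839 ≠ 0.0025, the equation fails at this point, so it cannot hold for every real x for which both sides are defined.
(e^x)² = e^(2x), and 2x ≠ x² in general.

Conclusion: No, this is NOT an identity.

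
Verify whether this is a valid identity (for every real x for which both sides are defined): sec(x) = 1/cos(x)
Yes, this is an identity.

Claim: sec(x) = 1/cos(x).
Reasoning: sec(x) is by definition the reciprocal of cos(x), wherever cos(x) ≠ 0.
So the two sides agree for every real x for which both sides are defined.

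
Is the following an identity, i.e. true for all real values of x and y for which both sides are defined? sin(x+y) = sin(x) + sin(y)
Claim: sin(x+y) = sin(x) + sin(y).
Test a specific point where both sides are defined: x = π/6, y = 3π/4.
LHS = sin(x+y) ≈ 0.2588
RHS = sin(x) + sin(y) ≈ 1.2071
Since 0.2588 ≠ 1.2071, the equation fails at this point, so it cannot hold for all real values of x and y for which both sides are defined.
The correct expansion is sin(x+y) = sin(x)cos(y) + cos(x)sin(y); sine is not additive.

Conclusion: No, this is NOT an identity.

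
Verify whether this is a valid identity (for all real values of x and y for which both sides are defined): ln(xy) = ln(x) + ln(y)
Yes, this is an identity.

Claim: ln(xy) = ln(x) + ln(y).
Reasoning: Both sides are simultaneously defined only when x, y > 0. Write x = e^p, y = e^q (p = ln x, q = ln y). Then xy = e^p · e^q = e^(p+q), so ln(xy) = p + q = ln(x) + ln(y).
So the two sides agree for all real values of x and y for which both sides are defined.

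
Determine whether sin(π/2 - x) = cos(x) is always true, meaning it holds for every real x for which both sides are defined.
Yes, this is an identity.

Claim: sin(π/2 - x) = cos(x).
Reasoning: Use sin(u - v) = sin(u)cos(v) - cos(u)sin(v) with u = π/2, v = x: sin(π/2)cos(x) - cos(π/2)sin(x) = 1·cos(x) - 0·sin(x) = cos(x).
So the two sides agree for every real x for which both sides are defined.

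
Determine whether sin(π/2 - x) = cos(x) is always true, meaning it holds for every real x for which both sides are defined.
Claim: sin(π/2 - x) = cos(x).
Reasoning: Use sin(u - v) = sin(u)cos(v) - cos(u)sin(v) with u = π/2, v = x: sin(π/2)cos(x) - cos(π/2)sin(x) = 1·cos(x) - 0·sin(x) = cos(x).
So the two sides agree for every real x for which both sides are defined.

Conclusion: Yes, this is an identity.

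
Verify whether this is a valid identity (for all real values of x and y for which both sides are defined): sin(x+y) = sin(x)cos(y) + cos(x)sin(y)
Claim: sin(x+y) = sin(x)cos(y) + cos(x)sin(y).
Reasoning: By Euler's formula e^(i(x+y)) = e^(ix)·e^(iy) = (cos x + i·sin x)(cos y + i·sin y). The imaginary part of the left side is sin(x+y); the imaginary part of the product is sin(x)cos(y) + cos(x)sin(y).
So the two sides agree for all real values of x and y for which both sides are defined.

Conclusion: Yes, this is an identity.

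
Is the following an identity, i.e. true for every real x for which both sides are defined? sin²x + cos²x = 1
Yes, this is an identity.

Claim: sin²x + cos²x = 1.
Reasoning: The point (cos x, sin x) lies on the unit circle X² + Y² = 1, so cos²x + sin²x = 1 for every real x.
So the two sides agree for every real x for which both sides are defined.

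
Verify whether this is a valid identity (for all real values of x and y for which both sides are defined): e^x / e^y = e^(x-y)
Claim: e^x / e^y = e^(x-y).
Reasoning: 1/e^y = e^(-y), so e^x / e^y = e^x · e^(-y) = e^(x + (-y)) = e^(x-y) by the product rule for exponents.
So the two sides agree for all real values of x and y for which both sides are defined.

Conclusion: Yes, this is an identity.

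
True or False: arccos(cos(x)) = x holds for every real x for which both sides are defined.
Claim: arccos(cos(x)) = x.
Test a specific point where both sides are defined: x = -π/6.
LHS = arccos(cos(x)) ≈ 0.5236
RHS = x ≈ -0.5236
Since 0.5236 ≠ -0.5236, the equation fails at this point, so it cannot hold for every real x for which both sides are defined.
arccos only returns values in [0, π], so arccos(cos(x)) = x holds only for x in that interval, not for all real x.

Conclusion: False.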